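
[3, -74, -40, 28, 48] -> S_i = Random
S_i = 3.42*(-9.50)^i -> [3.42, -32.49, 308.65, -2932.22, 27856.11]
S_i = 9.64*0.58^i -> [9.64, 5.59, 3.24, 1.88, 1.09]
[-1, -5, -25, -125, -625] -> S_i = -1*5^i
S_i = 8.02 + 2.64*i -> [8.02, 10.66, 13.3, 15.94, 18.58]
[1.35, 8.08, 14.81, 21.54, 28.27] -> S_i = 1.35 + 6.73*i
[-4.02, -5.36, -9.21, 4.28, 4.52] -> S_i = Random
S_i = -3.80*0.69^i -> [-3.8, -2.62, -1.81, -1.25, -0.86]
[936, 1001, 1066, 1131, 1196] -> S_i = 936 + 65*i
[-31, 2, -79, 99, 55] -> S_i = Random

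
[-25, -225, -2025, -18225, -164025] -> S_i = -25*9^i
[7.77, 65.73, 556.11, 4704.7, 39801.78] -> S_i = 7.77*8.46^i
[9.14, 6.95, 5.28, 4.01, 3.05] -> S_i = 9.14*0.76^i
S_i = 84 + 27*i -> [84, 111, 138, 165, 192]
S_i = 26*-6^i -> [26, -156, 936, -5616, 33696]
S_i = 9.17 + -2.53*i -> [9.17, 6.64, 4.11, 1.58, -0.95]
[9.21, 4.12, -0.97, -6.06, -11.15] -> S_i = 9.21 + -5.09*i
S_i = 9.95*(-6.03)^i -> [9.95, -60.0, 361.79, -2181.6, 13155.04]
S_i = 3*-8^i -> [3, -24, 192, -1536, 12288]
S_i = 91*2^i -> [91, 182, 364, 728, 1456]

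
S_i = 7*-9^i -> [7, -63, 567, -5103, 45927]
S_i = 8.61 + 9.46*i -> [8.61, 18.07, 27.53, 36.99, 46.45]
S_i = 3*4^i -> [3, 12, 48, 192, 768]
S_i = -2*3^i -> [-2, -6, -18, -54, -162]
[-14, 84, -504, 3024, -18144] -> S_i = -14*-6^i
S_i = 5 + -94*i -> [5, -89, -183, -277, -371]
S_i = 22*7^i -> [22, 154, 1078, 7546, 52822]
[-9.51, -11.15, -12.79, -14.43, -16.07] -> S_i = -9.51 + -1.64*i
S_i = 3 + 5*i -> [3, 8, 13, 18, 23]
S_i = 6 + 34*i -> [6, 40, 74, 108, 142]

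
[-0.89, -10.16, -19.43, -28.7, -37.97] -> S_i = -0.89 + -9.27*i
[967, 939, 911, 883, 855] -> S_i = 967 + -28*i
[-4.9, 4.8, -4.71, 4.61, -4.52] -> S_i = -4.90*(-0.98)^i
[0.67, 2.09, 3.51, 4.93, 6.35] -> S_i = 0.67 + 1.42*i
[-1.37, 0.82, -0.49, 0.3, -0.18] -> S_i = -1.37*(-0.60)^i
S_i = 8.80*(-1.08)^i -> [8.8, -9.5, 10.26, -11.09, 11.97]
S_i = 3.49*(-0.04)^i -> [3.49, -0.14, 0.01, -0.0, 0.0]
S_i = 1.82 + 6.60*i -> [1.82, 8.42, 15.02, 21.62, 28.22]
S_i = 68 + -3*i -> [68, 65, 62, 59, 56]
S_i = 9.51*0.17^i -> [9.51, 1.62, 0.27, 0.05, 0.01]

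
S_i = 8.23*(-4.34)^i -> [8.23, -35.72, 155.02, -672.77, 2919.84]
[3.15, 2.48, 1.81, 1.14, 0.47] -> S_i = 3.15 + -0.67*i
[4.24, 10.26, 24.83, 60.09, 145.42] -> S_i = 4.24*2.42^i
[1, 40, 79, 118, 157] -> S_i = 1 + 39*i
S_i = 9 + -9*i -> [9, 0, -9, -18, -27]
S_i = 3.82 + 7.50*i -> [3.82, 11.32, 18.82, 26.32, 33.82]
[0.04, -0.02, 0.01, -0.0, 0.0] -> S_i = 0.04*(-0.38)^i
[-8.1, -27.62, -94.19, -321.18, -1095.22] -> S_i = -8.10*3.41^i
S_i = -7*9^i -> [-7, -63, -567, -5103, -45927]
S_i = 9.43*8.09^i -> [9.43, 76.29, 617.18, 4992.95, 40392.97]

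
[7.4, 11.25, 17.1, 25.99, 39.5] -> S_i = 7.40*1.52^i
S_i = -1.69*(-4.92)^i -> [-1.69, 8.31, -40.91, 201.27, -990.26]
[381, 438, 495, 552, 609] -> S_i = 381 + 57*i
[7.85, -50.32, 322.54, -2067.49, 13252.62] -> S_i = 7.85*(-6.41)^i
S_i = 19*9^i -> [19, 171, 1539, 13851, 124659]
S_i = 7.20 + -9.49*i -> [7.2, -2.29, -11.78, -21.27, -30.76]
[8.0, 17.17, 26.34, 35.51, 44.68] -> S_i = 8.00 + 9.17*i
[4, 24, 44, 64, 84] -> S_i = 4 + 20*i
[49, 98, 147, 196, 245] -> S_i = 49 + 49*i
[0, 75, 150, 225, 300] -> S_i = 0 + 75*i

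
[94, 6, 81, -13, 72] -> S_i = Random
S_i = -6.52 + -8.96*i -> [-6.52, -15.48, -24.44, -33.4, -42.36]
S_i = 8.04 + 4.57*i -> [8.04, 12.61, 17.18, 21.75, 26.32]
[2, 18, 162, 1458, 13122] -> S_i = 2*9^i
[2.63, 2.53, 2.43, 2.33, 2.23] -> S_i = 2.63 + -0.10*i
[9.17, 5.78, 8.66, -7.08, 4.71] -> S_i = Random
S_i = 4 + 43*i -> [4, 47, 90, 133, 176]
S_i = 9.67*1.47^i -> [9.67, 14.21, 20.9, 30.72, 45.15]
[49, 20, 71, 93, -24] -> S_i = Random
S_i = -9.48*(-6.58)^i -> [-9.48, 62.38, -410.45, 2700.76, -17771.0]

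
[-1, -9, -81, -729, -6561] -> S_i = -1*9^i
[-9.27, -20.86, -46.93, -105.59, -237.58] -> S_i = -9.27*2.25^i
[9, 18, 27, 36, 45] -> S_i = 9 + 9*i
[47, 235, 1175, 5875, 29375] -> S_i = 47*5^i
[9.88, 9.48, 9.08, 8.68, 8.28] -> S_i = 9.88 + -0.40*i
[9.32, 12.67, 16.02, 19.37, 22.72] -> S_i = 9.32 + 3.35*i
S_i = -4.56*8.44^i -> [-4.56, -38.49, -324.83, -2741.52, -23138.47]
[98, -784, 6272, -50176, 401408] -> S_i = 98*-8^i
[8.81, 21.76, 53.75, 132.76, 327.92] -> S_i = 8.81*2.47^i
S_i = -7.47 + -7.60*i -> [-7.47, -15.07, -22.67, -30.27, -37.87]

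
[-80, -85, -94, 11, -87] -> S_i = Random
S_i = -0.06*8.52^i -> [-0.06, -0.51, -4.36, -37.11, -316.16]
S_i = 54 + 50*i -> [54, 104, 154, 204, 254]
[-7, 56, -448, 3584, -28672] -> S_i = -7*-8^i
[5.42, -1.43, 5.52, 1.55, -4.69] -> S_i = Random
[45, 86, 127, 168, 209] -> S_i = 45 + 41*i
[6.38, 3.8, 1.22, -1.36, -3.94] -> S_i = 6.38 + -2.58*i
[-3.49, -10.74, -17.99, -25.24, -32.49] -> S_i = -3.49 + -7.25*i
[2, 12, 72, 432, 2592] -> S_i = 2*6^i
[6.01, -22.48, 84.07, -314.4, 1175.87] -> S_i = 6.01*(-3.74)^i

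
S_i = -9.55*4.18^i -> [-9.55, -39.92, -166.86, -697.48, -2915.47]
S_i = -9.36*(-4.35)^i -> [-9.36, 40.72, -177.11, 770.45, -3351.45]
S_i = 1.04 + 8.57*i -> [1.04, 9.61, 18.18, 26.75, 35.32]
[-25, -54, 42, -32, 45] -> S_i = Random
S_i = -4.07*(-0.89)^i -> [-4.07, 3.62, -3.22, 2.87, -2.55]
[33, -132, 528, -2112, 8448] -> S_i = 33*-4^i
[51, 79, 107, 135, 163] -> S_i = 51 + 28*i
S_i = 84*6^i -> [84, 504, 3024, 18144, 108864]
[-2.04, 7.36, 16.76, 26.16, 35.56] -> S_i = -2.04 + 9.40*i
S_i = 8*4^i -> [8, 32, 128, 512, 2048]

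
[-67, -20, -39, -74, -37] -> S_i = Random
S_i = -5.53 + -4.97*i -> [-5.53, -10.5, -15.47, -20.44, -25.41]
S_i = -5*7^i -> [-5, -35, -245, -1715, -12005]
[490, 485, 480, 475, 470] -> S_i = 490 + -5*i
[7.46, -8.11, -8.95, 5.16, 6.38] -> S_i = Random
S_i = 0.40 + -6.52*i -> [0.4, -6.12, -12.64, -19.16, -25.68]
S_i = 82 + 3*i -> [82, 85, 88, 91, 94]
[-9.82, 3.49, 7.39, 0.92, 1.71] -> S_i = Random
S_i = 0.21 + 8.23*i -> [0.21, 8.44, 16.67, 24.9, 33.13]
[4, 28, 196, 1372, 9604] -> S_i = 4*7^i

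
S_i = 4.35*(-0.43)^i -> [4.35, -1.87, 0.8, -0.35, 0.15]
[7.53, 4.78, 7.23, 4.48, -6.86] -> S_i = Random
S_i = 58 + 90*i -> [58, 148, 238, 328, 418]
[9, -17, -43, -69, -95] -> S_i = 9 + -26*i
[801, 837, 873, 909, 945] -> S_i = 801 + 36*i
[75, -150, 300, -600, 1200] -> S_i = 75*-2^i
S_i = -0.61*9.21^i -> [-0.61, -5.62, -51.74, -476.55, -4389.03]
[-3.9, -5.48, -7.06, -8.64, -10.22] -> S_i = -3.90 + -1.58*i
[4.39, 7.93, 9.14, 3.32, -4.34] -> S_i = Random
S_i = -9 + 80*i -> [-9, 71, 151, 231, 311]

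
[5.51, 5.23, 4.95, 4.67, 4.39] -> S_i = 5.51 + -0.28*i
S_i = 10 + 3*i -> [10, 13, 16, 19, 22]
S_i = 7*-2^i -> [7, -14, 28, -56, 112]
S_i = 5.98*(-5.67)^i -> [5.98, -33.91, 192.25, -1090.06, 6180.64]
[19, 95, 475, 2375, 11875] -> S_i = 19*5^i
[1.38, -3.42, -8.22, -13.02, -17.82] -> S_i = 1.38 + -4.80*i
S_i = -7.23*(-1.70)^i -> [-7.23, 12.29, -20.89, 35.52, -60.39]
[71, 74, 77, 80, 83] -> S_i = 71 + 3*i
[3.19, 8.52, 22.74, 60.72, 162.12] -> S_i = 3.19*2.67^i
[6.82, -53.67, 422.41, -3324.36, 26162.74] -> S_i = 6.82*(-7.87)^i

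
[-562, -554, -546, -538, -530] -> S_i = -562 + 8*i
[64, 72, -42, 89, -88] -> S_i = Random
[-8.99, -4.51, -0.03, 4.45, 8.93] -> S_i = -8.99 + 4.48*i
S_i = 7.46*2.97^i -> [7.46, 22.16, 65.8, 195.44, 580.45]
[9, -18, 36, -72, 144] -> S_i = 9*-2^i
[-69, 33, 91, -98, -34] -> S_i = Random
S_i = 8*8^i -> [8, 64, 512, 4096, 32768]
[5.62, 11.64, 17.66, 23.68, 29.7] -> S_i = 5.62 + 6.02*i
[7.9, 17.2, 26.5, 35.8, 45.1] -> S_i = 7.90 + 9.30*i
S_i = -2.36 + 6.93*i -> [-2.36, 4.57, 11.5, 18.43, 25.36]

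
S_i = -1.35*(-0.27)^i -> [-1.35, 0.36, -0.1, 0.03, -0.01]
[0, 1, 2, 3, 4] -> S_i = 0 + 1*i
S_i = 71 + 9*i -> [71, 80, 89, 98, 107]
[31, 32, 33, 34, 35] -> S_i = 31 + 1*i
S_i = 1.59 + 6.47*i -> [1.59, 8.06, 14.53, 21.0, 27.47]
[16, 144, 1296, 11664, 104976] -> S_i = 16*9^i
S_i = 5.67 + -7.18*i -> [5.67, -1.51, -8.69, -15.87, -23.05]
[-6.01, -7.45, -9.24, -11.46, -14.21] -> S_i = -6.01*1.24^i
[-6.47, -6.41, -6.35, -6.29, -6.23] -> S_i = -6.47 + 0.06*i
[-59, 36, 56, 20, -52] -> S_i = Random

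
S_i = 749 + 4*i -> [749, 753, 757, 761, 765]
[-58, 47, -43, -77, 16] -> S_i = Random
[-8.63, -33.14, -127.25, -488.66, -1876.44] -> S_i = -8.63*3.84^i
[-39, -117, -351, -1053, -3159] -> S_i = -39*3^i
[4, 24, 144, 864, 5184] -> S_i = 4*6^i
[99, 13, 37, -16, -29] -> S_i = Random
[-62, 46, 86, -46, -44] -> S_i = Random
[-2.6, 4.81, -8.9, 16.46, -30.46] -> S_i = -2.60*(-1.85)^i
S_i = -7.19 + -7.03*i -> [-7.19, -14.22, -21.25, -28.28, -35.31]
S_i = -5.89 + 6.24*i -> [-5.89, 0.35, 6.59, 12.83, 19.07]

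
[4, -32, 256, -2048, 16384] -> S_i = 4*-8^i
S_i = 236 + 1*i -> [236, 237, 238, 239, 240]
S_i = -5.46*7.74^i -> [-5.46, -42.26, -327.1, -2531.72, -19595.51]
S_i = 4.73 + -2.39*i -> [4.73, 2.34, -0.05, -2.44, -4.83]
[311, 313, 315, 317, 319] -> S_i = 311 + 2*i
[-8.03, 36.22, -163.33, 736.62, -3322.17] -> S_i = -8.03*(-4.51)^i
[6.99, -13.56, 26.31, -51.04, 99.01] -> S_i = 6.99*(-1.94)^i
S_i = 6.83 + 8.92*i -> [6.83, 15.75, 24.67, 33.59, 42.51]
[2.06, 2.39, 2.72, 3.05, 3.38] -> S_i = 2.06 + 0.33*i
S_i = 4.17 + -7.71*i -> [4.17, -3.54, -11.25, -18.96, -26.67]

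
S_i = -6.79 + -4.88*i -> [-6.79, -11.67, -16.55, -21.43, -26.31]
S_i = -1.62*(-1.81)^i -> [-1.62, 2.93, -5.31, 9.61, -17.39]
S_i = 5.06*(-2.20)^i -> [5.06, -11.13, 24.49, -53.88, 118.53]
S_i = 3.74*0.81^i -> [3.74, 3.03, 2.45, 1.99, 1.61]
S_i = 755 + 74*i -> [755, 829, 903, 977, 1051]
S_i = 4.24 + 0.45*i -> [4.24, 4.69, 5.14, 5.59, 6.04]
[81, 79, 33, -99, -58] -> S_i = Random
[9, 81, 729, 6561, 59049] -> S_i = 9*9^i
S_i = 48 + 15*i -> [48, 63, 78, 93, 108]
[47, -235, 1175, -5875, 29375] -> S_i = 47*-5^i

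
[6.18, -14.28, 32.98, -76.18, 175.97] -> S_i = 6.18*(-2.31)^i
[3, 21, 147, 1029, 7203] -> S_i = 3*7^i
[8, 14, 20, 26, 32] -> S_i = 8 + 6*i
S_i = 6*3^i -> [6, 18, 54, 162, 486]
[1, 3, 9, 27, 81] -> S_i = 1*3^i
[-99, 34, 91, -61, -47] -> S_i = Random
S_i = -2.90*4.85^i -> [-2.9, -14.06, -68.22, -330.84, -1604.59]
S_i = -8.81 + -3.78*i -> [-8.81, -12.59, -16.37, -20.15, -23.93]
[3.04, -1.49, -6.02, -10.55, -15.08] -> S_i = 3.04 + -4.53*i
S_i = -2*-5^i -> [-2, 10, -50, 250, -1250]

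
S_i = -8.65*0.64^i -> [-8.65, -5.54, -3.54, -2.27, -1.45]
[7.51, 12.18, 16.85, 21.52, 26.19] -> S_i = 7.51 + 4.67*i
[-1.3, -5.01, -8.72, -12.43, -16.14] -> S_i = -1.30 + -3.71*i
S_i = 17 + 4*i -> [17, 21, 25, 29, 33]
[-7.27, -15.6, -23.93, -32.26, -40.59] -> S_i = -7.27 + -8.33*i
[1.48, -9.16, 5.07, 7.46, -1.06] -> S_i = Random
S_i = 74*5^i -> [74, 370, 1850, 9250, 46250]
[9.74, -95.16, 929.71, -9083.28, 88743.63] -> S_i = 9.74*(-9.77)^i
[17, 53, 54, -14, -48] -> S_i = Random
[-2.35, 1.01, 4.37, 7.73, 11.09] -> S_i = -2.35 + 3.36*i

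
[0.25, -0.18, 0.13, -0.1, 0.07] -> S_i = 0.25*(-0.73)^i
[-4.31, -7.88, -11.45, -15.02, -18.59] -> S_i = -4.31 + -3.57*i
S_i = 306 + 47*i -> [306, 353, 400, 447, 494]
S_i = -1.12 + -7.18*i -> [-1.12, -8.3, -15.48, -22.66, -29.84]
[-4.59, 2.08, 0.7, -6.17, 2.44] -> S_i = Random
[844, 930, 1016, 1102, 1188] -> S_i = 844 + 86*i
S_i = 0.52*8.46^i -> [0.52, 4.4, 37.22, 314.86, 2663.7]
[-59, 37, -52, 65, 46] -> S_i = Random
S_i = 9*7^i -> [9, 63, 441, 3087, 21609]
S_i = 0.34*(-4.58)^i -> [0.34, -1.56, 7.13, -32.66, 149.6]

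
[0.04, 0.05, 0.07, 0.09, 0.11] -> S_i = 0.04*1.30^i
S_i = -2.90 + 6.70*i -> [-2.9, 3.8, 10.5, 17.2, 23.9]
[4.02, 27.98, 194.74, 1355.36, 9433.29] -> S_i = 4.02*6.96^i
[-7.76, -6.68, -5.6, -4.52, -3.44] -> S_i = -7.76 + 1.08*i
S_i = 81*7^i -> [81, 567, 3969, 27783, 194481]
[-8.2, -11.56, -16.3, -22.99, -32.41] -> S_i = -8.20*1.41^i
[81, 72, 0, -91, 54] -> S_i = Random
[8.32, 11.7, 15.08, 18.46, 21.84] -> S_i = 8.32 + 3.38*i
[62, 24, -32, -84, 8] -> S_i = Random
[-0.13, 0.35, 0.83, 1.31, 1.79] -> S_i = -0.13 + 0.48*i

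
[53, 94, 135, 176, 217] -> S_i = 53 + 41*i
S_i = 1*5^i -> [1, 5, 25, 125, 625]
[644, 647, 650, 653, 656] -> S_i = 644 + 3*i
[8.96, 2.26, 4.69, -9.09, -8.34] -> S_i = Random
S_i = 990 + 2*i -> [990, 992, 994, 996, 998]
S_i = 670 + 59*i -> [670, 729, 788, 847, 906]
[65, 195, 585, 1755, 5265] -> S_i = 65*3^i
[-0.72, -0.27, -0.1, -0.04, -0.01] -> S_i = -0.72*0.37^i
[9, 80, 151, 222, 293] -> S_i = 9 + 71*i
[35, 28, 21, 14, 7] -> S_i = 35 + -7*i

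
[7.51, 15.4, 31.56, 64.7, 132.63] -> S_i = 7.51*2.05^i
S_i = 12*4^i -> [12, 48, 192, 768, 3072]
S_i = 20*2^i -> [20, 40, 80, 160, 320]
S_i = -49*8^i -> [-49, -392, -3136, -25088, -200704]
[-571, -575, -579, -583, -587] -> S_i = -571 + -4*i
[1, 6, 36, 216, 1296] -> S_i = 1*6^i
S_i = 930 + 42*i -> [930, 972, 1014, 1056, 1098]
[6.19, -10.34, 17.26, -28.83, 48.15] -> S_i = 6.19*(-1.67)^i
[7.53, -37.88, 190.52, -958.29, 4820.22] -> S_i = 7.53*(-5.03)^i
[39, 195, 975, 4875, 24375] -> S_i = 39*5^i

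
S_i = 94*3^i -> [94, 282, 846, 2538, 7614]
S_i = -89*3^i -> [-89, -267, -801, -2403, -7209]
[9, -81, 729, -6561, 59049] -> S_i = 9*-9^i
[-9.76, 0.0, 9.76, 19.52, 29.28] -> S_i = -9.76 + 9.76*i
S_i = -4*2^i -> [-4, -8, -16, -32, -64]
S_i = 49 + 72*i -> [49, 121, 193, 265, 337]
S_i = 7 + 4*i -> [7, 11, 15, 19, 23]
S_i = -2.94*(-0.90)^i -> [-2.94, 2.65, -2.38, 2.14, -1.93]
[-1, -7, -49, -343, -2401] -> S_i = -1*7^i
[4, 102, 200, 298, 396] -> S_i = 4 + 98*i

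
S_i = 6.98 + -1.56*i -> [6.98, 5.42, 3.86, 2.3, 0.74]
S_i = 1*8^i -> [1, 8, 64, 512, 4096]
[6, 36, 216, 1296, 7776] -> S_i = 6*6^i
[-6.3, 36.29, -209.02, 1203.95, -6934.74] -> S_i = -6.30*(-5.76)^i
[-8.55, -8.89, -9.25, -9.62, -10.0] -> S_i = -8.55*1.04^i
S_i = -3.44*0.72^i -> [-3.44, -2.48, -1.78, -1.28, -0.92]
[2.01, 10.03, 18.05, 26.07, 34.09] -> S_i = 2.01 + 8.02*i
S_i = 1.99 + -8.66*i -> [1.99, -6.67, -15.33, -23.99, -32.65]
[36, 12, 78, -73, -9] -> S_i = Random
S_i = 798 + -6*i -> [798, 792, 786, 780, 774]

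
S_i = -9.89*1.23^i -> [-9.89, -12.16, -14.96, -18.4, -22.64]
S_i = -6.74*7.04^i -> [-6.74, -47.45, -334.05, -2351.68, -16555.81]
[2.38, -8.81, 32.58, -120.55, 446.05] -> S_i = 2.38*(-3.70)^i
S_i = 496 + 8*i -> [496, 504, 512, 520, 528]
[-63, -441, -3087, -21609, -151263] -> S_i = -63*7^i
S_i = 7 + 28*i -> [7, 35, 63, 91, 119]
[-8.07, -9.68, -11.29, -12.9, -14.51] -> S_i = -8.07 + -1.61*i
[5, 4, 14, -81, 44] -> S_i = Random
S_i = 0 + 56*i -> [0, 56, 112, 168, 224]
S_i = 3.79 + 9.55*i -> [3.79, 13.34, 22.89, 32.44, 41.99]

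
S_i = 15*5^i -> [15, 75, 375, 1875, 9375]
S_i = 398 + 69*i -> [398, 467, 536, 605, 674]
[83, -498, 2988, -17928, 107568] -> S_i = 83*-6^i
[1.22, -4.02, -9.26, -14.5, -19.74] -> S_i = 1.22 + -5.24*i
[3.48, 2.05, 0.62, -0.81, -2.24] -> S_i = 3.48 + -1.43*i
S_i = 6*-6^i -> [6, -36, 216, -1296, 7776]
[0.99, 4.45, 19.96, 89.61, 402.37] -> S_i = 0.99*4.49^i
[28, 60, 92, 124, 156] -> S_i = 28 + 32*i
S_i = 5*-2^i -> [5, -10, 20, -40, 80]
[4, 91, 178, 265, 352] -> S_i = 4 + 87*i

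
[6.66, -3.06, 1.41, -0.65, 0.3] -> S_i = 6.66*(-0.46)^i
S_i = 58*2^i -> [58, 116, 232, 464, 928]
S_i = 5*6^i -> [5, 30, 180, 1080, 6480]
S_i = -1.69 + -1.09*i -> [-1.69, -2.78, -3.87, -4.96, -6.05]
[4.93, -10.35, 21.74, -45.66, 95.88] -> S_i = 4.93*(-2.10)^i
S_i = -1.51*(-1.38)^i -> [-1.51, 2.08, -2.88, 3.97, -5.48]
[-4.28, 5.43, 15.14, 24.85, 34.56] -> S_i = -4.28 + 9.71*i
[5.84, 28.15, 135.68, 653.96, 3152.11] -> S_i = 5.84*4.82^i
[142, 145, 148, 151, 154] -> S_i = 142 + 3*i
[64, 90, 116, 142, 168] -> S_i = 64 + 26*i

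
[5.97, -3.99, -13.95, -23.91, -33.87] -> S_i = 5.97 + -9.96*i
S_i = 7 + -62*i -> [7, -55, -117, -179, -241]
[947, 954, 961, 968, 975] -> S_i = 947 + 7*i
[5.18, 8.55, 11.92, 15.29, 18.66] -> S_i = 5.18 + 3.37*i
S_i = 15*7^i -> [15, 105, 735, 5145, 36015]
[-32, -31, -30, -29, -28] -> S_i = -32 + 1*i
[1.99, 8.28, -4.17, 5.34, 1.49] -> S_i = Random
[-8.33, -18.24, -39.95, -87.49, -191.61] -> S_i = -8.33*2.19^i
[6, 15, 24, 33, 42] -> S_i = 6 + 9*i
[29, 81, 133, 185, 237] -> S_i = 29 + 52*i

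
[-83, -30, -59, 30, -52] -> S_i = Random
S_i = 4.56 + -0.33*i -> [4.56, 4.23, 3.9, 3.57, 3.24]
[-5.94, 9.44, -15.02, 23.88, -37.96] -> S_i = -5.94*(-1.59)^i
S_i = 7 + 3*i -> [7, 10, 13, 16, 19]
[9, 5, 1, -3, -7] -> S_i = 9 + -4*i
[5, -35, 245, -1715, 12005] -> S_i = 5*-7^i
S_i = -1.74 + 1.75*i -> [-1.74, 0.01, 1.76, 3.51, 5.26]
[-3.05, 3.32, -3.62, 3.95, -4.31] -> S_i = -3.05*(-1.09)^i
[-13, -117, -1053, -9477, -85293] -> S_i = -13*9^i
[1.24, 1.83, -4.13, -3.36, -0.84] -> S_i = Random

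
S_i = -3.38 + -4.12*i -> [-3.38, -7.5, -11.62, -15.74, -19.86]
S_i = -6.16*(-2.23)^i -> [-6.16, 13.74, -30.63, 68.31, -152.34]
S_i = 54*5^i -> [54, 270, 1350, 6750, 33750]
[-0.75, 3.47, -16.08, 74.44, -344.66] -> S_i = -0.75*(-4.63)^i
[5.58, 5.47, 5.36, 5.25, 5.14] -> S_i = 5.58 + -0.11*i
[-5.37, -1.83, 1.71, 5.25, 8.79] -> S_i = -5.37 + 3.54*i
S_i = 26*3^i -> [26, 78, 234, 702, 2106]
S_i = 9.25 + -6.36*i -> [9.25, 2.89, -3.47, -9.83, -16.19]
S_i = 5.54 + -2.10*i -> [5.54, 3.44, 1.34, -0.76, -2.86]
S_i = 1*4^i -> [1, 4, 16, 64, 256]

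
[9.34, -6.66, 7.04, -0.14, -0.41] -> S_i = Random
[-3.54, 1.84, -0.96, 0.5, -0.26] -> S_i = -3.54*(-0.52)^i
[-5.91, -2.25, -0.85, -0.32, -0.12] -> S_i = -5.91*0.38^i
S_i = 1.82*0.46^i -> [1.82, 0.84, 0.39, 0.18, 0.08]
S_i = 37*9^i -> [37, 333, 2997, 26973, 242757]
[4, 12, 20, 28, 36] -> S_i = 4 + 8*i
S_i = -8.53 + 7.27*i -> [-8.53, -1.26, 6.01, 13.28, 20.55]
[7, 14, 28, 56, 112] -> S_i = 7*2^i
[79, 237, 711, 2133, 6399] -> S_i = 79*3^i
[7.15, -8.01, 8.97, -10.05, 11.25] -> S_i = 7.15*(-1.12)^i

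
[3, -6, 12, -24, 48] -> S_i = 3*-2^i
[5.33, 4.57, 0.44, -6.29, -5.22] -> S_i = Random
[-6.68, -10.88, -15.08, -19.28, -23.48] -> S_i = -6.68 + -4.20*i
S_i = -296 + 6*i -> [-296, -290, -284, -278, -272]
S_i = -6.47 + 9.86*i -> [-6.47, 3.39, 13.25, 23.11, 32.97]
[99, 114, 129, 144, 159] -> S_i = 99 + 15*i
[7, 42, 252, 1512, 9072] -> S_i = 7*6^i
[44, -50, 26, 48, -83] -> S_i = Random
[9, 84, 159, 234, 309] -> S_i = 9 + 75*i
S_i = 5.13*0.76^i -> [5.13, 3.9, 2.96, 2.25, 1.71]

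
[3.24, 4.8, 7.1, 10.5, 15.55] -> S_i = 3.24*1.48^i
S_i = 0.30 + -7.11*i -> [0.3, -6.81, -13.92, -21.03, -28.14]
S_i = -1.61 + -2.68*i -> [-1.61, -4.29, -6.97, -9.65, -12.33]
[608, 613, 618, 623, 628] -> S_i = 608 + 5*i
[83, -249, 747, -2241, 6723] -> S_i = 83*-3^i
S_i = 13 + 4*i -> [13, 17, 21, 25, 29]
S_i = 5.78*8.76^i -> [5.78, 50.63, 443.54, 3885.44, 34036.45]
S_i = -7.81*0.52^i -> [-7.81, -4.06, -2.11, -1.1, -0.57]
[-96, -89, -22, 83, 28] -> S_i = Random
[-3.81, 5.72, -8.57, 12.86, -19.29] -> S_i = -3.81*(-1.50)^i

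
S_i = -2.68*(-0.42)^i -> [-2.68, 1.13, -0.47, 0.2, -0.08]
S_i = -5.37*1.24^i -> [-5.37, -6.66, -8.26, -10.24, -12.7]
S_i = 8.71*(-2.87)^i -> [8.71, -25.0, 71.74, -205.9, 590.94]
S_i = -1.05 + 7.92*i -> [-1.05, 6.87, 14.79, 22.71, 30.63]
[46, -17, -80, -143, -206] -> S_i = 46 + -63*i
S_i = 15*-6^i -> [15, -90, 540, -3240, 19440]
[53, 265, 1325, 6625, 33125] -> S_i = 53*5^i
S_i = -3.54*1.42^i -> [-3.54, -5.03, -7.14, -10.14, -14.39]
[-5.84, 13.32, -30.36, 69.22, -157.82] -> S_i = -5.84*(-2.28)^i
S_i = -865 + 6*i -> [-865, -859, -853, -847, -841]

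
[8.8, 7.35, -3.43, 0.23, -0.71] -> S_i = Random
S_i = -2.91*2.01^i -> [-2.91, -5.85, -11.76, -23.63, -47.5]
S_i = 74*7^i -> [74, 518, 3626, 25382, 177674]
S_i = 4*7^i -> [4, 28, 196, 1372, 9604]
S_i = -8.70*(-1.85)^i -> [-8.7, 16.1, -29.78, 55.09, -101.91]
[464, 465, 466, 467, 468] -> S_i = 464 + 1*i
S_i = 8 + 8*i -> [8, 16, 24, 32, 40]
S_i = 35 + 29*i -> [35, 64, 93, 122, 151]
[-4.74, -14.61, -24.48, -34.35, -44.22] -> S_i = -4.74 + -9.87*i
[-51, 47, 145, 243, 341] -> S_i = -51 + 98*i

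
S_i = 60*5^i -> [60, 300, 1500, 7500, 37500]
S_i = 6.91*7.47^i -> [6.91, 51.62, 385.58, 2880.31, 21515.95]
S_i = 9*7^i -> [9, 63, 441, 3087, 21609]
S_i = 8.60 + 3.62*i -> [8.6, 12.22, 15.84, 19.46, 23.08]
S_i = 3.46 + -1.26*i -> [3.46, 2.2, 0.94, -0.32, -1.58]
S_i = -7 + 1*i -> [-7, -6, -5, -4, -3]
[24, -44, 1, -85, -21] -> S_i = Random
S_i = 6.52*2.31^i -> [6.52, 15.06, 34.79, 80.37, 185.65]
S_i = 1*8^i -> [1, 8, 64, 512, 4096]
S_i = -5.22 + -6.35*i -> [-5.22, -11.57, -17.92, -24.27, -30.62]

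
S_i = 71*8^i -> [71, 568, 4544, 36352, 290816]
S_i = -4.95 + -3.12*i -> [-4.95, -8.07, -11.19, -14.31, -17.43]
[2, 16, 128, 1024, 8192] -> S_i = 2*8^i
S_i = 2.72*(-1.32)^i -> [2.72, -3.59, 4.74, -6.26, 8.26]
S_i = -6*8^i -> [-6, -48, -384, -3072, -24576]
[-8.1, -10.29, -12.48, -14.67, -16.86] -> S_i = -8.10 + -2.19*i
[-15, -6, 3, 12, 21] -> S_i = -15 + 9*i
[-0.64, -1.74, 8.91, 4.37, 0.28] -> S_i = Random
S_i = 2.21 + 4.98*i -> [2.21, 7.19, 12.17, 17.15, 22.13]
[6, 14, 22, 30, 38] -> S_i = 6 + 8*i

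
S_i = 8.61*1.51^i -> [8.61, 13.0, 19.63, 29.64, 44.76]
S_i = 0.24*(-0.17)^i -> [0.24, -0.04, 0.01, -0.0, 0.0]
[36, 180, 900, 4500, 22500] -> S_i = 36*5^i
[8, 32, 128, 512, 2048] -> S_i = 8*4^i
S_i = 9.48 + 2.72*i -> [9.48, 12.2, 14.92, 17.64, 20.36]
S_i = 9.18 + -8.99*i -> [9.18, 0.19, -8.8, -17.79, -26.78]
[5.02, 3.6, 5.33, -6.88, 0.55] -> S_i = Random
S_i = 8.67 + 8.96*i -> [8.67, 17.63, 26.59, 35.55, 44.51]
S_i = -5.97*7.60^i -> [-5.97, -45.37, -344.83, -2620.69, -19917.22]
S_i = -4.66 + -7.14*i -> [-4.66, -11.8, -18.94, -26.08, -33.22]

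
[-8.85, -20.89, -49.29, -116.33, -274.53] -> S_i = -8.85*2.36^i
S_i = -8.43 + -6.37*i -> [-8.43, -14.8, -21.17, -27.54, -33.91]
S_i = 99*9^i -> [99, 891, 8019, 72171, 649539]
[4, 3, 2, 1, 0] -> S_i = 4 + -1*i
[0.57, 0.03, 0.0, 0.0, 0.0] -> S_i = 0.57*0.05^i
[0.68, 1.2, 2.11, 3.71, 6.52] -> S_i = 0.68*1.76^i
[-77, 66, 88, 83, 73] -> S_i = Random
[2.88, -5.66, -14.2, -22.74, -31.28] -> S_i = 2.88 + -8.54*i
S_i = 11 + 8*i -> [11, 19, 27, 35, 43]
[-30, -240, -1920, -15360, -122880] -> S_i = -30*8^i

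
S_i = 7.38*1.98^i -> [7.38, 14.61, 28.93, 57.29, 113.43]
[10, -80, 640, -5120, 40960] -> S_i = 10*-8^i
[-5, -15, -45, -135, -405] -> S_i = -5*3^i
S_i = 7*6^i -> [7, 42, 252, 1512, 9072]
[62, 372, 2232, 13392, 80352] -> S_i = 62*6^i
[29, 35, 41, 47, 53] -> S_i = 29 + 6*i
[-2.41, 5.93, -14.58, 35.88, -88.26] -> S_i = -2.41*(-2.46)^i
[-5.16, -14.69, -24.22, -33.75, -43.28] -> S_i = -5.16 + -9.53*i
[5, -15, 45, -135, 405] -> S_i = 5*-3^i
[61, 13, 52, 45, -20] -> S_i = Random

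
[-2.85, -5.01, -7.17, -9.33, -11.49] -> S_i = -2.85 + -2.16*i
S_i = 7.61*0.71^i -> [7.61, 5.4, 3.84, 2.72, 1.93]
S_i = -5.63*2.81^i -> [-5.63, -15.82, -44.46, -124.92, -351.02]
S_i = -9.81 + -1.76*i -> [-9.81, -11.57, -13.33, -15.09, -16.85]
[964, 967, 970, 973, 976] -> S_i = 964 + 3*i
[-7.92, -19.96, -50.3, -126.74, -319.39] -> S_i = -7.92*2.52^i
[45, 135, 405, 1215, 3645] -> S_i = 45*3^i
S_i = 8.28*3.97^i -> [8.28, 32.87, 130.5, 518.09, 2056.8]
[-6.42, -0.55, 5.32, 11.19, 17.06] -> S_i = -6.42 + 5.87*i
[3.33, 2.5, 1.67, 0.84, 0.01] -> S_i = 3.33 + -0.83*i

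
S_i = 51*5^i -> [51, 255, 1275, 6375, 31875]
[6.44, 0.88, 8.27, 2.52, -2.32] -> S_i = Random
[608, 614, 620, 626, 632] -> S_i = 608 + 6*i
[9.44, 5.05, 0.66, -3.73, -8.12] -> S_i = 9.44 + -4.39*i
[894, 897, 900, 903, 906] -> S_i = 894 + 3*i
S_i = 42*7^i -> [42, 294, 2058, 14406, 100842]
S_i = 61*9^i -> [61, 549, 4941, 44469, 400221]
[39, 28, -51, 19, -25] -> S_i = Random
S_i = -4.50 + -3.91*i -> [-4.5, -8.41, -12.32, -16.23, -20.14]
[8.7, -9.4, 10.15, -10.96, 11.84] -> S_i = 8.70*(-1.08)^i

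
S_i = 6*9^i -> [6, 54, 486, 4374, 39366]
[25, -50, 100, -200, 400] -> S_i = 25*-2^i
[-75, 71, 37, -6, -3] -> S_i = Random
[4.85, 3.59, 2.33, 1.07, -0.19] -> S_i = 4.85 + -1.26*i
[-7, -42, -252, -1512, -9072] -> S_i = -7*6^i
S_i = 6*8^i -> [6, 48, 384, 3072, 24576]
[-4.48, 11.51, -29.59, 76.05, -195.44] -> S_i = -4.48*(-2.57)^i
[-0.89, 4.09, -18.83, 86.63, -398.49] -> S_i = -0.89*(-4.60)^i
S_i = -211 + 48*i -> [-211, -163, -115, -67, -19]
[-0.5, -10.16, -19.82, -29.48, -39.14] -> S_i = -0.50 + -9.66*i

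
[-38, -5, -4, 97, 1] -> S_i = Random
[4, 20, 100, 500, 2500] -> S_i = 4*5^i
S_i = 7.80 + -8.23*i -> [7.8, -0.43, -8.66, -16.89, -25.12]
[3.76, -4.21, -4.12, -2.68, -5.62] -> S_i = Random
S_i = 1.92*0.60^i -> [1.92, 1.15, 0.69, 0.41, 0.25]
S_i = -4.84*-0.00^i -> [-4.84, 0.0, -0.0, 0.0, -0.0]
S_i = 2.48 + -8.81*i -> [2.48, -6.33, -15.14, -23.95, -32.76]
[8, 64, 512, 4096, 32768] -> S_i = 8*8^i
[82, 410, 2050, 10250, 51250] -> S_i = 82*5^i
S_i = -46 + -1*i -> [-46, -47, -48, -49, -50]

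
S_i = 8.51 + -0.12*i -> [8.51, 8.39, 8.27, 8.15, 8.03]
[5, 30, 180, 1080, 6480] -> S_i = 5*6^i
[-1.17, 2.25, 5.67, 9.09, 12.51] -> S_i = -1.17 + 3.42*i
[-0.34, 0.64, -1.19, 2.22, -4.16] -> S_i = -0.34*(-1.87)^i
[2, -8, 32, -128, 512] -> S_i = 2*-4^i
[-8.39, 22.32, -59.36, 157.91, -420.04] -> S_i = -8.39*(-2.66)^i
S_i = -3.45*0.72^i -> [-3.45, -2.48, -1.79, -1.29, -0.93]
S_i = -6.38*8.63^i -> [-6.38, -55.06, -475.16, -4100.65, -35388.64]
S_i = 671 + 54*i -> [671, 725, 779, 833, 887]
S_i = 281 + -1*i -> [281, 280, 279, 278, 277]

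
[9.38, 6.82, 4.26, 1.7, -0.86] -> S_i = 9.38 + -2.56*i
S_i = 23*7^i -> [23, 161, 1127, 7889, 55223]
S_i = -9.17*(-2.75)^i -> [-9.17, 25.22, -69.35, 190.71, -524.45]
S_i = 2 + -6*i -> [2, -4, -10, -16, -22]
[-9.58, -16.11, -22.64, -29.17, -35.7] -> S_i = -9.58 + -6.53*i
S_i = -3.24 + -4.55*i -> [-3.24, -7.79, -12.34, -16.89, -21.44]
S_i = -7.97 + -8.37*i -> [-7.97, -16.34, -24.71, -33.08, -41.45]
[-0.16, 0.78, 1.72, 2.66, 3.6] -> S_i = -0.16 + 0.94*i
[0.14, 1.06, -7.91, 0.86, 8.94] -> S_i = Random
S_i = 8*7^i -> [8, 56, 392, 2744, 19208]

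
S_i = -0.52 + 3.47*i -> [-0.52, 2.95, 6.42, 9.89, 13.36]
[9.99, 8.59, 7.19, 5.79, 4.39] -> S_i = 9.99 + -1.40*i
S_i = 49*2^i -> [49, 98, 196, 392, 784]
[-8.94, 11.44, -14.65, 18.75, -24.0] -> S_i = -8.94*(-1.28)^i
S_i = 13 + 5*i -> [13, 18, 23, 28, 33]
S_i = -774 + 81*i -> [-774, -693, -612, -531, -450]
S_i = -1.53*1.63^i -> [-1.53, -2.49, -4.07, -6.63, -10.8]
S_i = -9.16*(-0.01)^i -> [-9.16, 0.09, -0.0, 0.0, -0.0]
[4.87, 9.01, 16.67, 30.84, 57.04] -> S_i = 4.87*1.85^i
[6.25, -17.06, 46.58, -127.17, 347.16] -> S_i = 6.25*(-2.73)^i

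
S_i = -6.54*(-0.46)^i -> [-6.54, 3.01, -1.38, 0.64, -0.29]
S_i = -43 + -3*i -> [-43, -46, -49, -52, -55]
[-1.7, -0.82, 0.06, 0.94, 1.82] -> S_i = -1.70 + 0.88*i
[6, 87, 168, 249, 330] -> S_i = 6 + 81*i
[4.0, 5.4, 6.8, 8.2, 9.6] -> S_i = 4.00 + 1.40*i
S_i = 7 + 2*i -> [7, 9, 11, 13, 15]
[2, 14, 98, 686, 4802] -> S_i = 2*7^i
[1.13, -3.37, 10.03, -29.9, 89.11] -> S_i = 1.13*(-2.98)^i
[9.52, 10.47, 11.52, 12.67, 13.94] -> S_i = 9.52*1.10^i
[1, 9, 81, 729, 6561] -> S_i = 1*9^i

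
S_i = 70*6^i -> [70, 420, 2520, 15120, 90720]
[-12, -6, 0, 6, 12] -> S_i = -12 + 6*i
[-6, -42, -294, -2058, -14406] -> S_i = -6*7^i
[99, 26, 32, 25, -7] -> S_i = Random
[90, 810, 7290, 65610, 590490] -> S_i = 90*9^i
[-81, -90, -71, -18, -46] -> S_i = Random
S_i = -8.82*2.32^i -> [-8.82, -20.46, -47.47, -110.14, -255.52]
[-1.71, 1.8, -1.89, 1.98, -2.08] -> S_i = -1.71*(-1.05)^i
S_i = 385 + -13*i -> [385, 372, 359, 346, 333]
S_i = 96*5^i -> [96, 480, 2400, 12000, 60000]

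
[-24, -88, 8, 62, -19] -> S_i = Random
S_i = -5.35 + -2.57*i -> [-5.35, -7.92, -10.49, -13.06, -15.63]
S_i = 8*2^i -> [8, 16, 32, 64, 128]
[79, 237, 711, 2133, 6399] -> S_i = 79*3^i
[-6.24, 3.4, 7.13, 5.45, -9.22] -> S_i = Random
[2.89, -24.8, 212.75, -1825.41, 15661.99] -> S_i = 2.89*(-8.58)^i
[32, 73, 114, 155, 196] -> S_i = 32 + 41*i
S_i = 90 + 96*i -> [90, 186, 282, 378, 474]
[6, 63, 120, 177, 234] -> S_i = 6 + 57*i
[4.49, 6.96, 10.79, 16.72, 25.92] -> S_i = 4.49*1.55^i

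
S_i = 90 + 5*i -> [90, 95, 100, 105, 110]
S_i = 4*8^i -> [4, 32, 256, 2048, 16384]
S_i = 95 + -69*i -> [95, 26, -43, -112, -181]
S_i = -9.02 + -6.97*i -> [-9.02, -15.99, -22.96, -29.93, -36.9]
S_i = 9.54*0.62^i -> [9.54, 5.91, 3.67, 2.27, 1.41]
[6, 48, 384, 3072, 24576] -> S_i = 6*8^i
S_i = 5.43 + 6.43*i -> [5.43, 11.86, 18.29, 24.72, 31.15]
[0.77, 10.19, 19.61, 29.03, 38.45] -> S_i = 0.77 + 9.42*i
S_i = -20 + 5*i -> [-20, -15, -10, -5, 0]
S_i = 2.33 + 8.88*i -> [2.33, 11.21, 20.09, 28.97, 37.85]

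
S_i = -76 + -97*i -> [-76, -173, -270, -367, -464]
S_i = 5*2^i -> [5, 10, 20, 40, 80]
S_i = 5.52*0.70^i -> [5.52, 3.86, 2.7, 1.89, 1.33]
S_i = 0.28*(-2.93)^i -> [0.28, -0.82, 2.4, -7.04, 20.64]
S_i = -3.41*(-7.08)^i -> [-3.41, 24.14, -170.93, 1210.19, -8568.16]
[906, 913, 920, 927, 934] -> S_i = 906 + 7*i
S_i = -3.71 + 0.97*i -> [-3.71, -2.74, -1.77, -0.8, 0.17]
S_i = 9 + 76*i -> [9, 85, 161, 237, 313]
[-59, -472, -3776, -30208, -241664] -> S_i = -59*8^i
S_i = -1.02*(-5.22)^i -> [-1.02, 5.32, -27.79, 145.08, -757.32]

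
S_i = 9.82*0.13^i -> [9.82, 1.28, 0.17, 0.02, 0.0]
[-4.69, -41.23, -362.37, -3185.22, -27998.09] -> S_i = -4.69*8.79^i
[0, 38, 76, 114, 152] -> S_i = 0 + 38*i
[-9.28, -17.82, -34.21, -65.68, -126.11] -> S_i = -9.28*1.92^i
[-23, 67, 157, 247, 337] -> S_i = -23 + 90*i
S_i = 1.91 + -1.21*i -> [1.91, 0.7, -0.51, -1.72, -2.93]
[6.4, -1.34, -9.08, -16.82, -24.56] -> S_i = 6.40 + -7.74*i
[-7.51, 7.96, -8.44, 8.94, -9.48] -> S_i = -7.51*(-1.06)^i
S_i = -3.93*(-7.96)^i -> [-3.93, 31.28, -249.01, 1982.13, -15777.74]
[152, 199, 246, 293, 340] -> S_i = 152 + 47*i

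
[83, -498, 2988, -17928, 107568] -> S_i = 83*-6^i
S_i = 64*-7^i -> [64, -448, 3136, -21952, 153664]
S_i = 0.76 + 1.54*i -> [0.76, 2.3, 3.84, 5.38, 6.92]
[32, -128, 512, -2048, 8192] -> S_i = 32*-4^i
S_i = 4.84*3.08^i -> [4.84, 14.91, 45.91, 141.42, 435.56]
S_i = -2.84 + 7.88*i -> [-2.84, 5.04, 12.92, 20.8, 28.68]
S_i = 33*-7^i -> [33, -231, 1617, -11319, 79233]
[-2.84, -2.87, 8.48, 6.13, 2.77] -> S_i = Random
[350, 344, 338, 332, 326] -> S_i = 350 + -6*i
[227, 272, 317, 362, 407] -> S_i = 227 + 45*i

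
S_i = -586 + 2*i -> [-586, -584, -582, -580, -578]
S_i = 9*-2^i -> [9, -18, 36, -72, 144]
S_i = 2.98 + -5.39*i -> [2.98, -2.41, -7.8, -13.19, -18.58]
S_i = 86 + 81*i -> [86, 167, 248, 329, 410]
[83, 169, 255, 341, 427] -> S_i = 83 + 86*i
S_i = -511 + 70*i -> [-511, -441, -371, -301, -231]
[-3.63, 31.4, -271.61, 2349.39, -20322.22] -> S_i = -3.63*(-8.65)^i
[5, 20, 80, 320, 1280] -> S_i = 5*4^i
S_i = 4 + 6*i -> [4, 10, 16, 22, 28]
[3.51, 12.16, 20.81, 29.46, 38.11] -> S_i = 3.51 + 8.65*i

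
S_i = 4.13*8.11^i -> [4.13, 33.49, 271.64, 2202.99, 17866.25]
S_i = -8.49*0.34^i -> [-8.49, -2.89, -0.98, -0.33, -0.11]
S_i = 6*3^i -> [6, 18, 54, 162, 486]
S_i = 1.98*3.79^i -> [1.98, 7.5, 28.44, 107.79, 408.53]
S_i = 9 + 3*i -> [9, 12, 15, 18, 21]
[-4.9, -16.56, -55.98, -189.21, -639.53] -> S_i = -4.90*3.38^i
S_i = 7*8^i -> [7, 56, 448, 3584, 28672]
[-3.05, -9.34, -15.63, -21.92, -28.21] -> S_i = -3.05 + -6.29*i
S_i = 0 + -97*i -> [0, -97, -194, -291, -388]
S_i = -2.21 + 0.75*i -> [-2.21, -1.46, -0.71, 0.04, 0.79]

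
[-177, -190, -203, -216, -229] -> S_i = -177 + -13*i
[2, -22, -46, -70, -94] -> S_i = 2 + -24*i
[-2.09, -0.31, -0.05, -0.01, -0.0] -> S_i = -2.09*0.15^i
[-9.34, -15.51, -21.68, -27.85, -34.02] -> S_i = -9.34 + -6.17*i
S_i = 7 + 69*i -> [7, 76, 145, 214, 283]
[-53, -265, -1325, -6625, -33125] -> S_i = -53*5^i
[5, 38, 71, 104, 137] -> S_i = 5 + 33*i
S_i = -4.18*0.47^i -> [-4.18, -1.96, -0.92, -0.43, -0.2]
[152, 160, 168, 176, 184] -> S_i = 152 + 8*i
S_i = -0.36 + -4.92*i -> [-0.36, -5.28, -10.2, -15.12, -20.04]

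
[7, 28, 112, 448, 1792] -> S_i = 7*4^i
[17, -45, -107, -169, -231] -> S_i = 17 + -62*i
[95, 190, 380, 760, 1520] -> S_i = 95*2^i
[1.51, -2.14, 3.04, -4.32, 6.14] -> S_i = 1.51*(-1.42)^i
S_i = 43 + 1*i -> [43, 44, 45, 46, 47]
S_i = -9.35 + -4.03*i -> [-9.35, -13.38, -17.41, -21.44, -25.47]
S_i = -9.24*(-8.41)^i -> [-9.24, 77.71, -653.53, 5496.17, -46222.77]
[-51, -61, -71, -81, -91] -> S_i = -51 + -10*i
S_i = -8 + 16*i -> [-8, 8, 24, 40, 56]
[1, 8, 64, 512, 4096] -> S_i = 1*8^i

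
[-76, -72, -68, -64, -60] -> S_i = -76 + 4*i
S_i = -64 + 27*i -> [-64, -37, -10, 17, 44]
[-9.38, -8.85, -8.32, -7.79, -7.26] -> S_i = -9.38 + 0.53*i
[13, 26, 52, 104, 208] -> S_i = 13*2^i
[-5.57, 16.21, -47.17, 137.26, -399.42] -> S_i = -5.57*(-2.91)^i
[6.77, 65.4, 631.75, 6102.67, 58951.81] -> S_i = 6.77*9.66^i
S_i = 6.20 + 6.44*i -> [6.2, 12.64, 19.08, 25.52, 31.96]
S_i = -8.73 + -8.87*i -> [-8.73, -17.6, -26.47, -35.34, -44.21]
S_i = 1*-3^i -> [1, -3, 9, -27, 81]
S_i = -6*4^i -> [-6, -24, -96, -384, -1536]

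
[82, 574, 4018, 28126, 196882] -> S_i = 82*7^i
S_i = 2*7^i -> [2, 14, 98, 686, 4802]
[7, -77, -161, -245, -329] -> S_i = 7 + -84*i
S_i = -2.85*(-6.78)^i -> [-2.85, 19.32, -131.01, 888.25, -6022.32]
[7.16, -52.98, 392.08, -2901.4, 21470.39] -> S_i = 7.16*(-7.40)^i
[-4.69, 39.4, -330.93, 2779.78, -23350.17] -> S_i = -4.69*(-8.40)^i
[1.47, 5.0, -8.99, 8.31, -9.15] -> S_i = Random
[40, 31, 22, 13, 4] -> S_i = 40 + -9*i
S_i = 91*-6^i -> [91, -546, 3276, -19656, 117936]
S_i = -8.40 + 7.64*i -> [-8.4, -0.76, 6.88, 14.52, 22.16]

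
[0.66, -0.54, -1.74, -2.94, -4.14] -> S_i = 0.66 + -1.20*i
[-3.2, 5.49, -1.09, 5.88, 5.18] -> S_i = Random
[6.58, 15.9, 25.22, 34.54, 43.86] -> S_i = 6.58 + 9.32*i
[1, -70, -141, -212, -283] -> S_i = 1 + -71*i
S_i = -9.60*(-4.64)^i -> [-9.6, 44.54, -206.68, 959.01, -4449.83]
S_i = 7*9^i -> [7, 63, 567, 5103, 45927]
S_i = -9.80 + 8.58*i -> [-9.8, -1.22, 7.36, 15.94, 24.52]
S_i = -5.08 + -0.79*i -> [-5.08, -5.87, -6.66, -7.45, -8.24]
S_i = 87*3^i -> [87, 261, 783, 2349, 7047]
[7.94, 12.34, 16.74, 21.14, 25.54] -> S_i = 7.94 + 4.40*i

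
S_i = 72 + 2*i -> [72, 74, 76, 78, 80]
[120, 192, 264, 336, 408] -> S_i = 120 + 72*i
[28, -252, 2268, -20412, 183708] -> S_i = 28*-9^i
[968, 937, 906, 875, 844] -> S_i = 968 + -31*i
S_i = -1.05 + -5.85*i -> [-1.05, -6.9, -12.75, -18.6, -24.45]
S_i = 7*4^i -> [7, 28, 112, 448, 1792]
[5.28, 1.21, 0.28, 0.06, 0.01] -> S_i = 5.28*0.23^i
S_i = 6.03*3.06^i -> [6.03, 18.45, 56.46, 172.78, 528.69]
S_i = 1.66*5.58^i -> [1.66, 9.26, 51.69, 288.41, 1609.33]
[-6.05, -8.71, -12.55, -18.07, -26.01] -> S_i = -6.05*1.44^i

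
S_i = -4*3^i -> [-4, -12, -36, -108, -324]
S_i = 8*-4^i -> [8, -32, 128, -512, 2048]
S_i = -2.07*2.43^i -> [-2.07, -5.03, -12.22, -29.7, -72.18]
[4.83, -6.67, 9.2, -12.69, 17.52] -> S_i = 4.83*(-1.38)^i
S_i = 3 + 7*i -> [3, 10, 17, 24, 31]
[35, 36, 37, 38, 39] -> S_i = 35 + 1*i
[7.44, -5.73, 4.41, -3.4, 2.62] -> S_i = 7.44*(-0.77)^i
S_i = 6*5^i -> [6, 30, 150, 750, 3750]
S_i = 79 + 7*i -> [79, 86, 93, 100, 107]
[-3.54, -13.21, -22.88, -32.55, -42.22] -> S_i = -3.54 + -9.67*i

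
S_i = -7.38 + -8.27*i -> [-7.38, -15.65, -23.92, -32.19, -40.46]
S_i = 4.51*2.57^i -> [4.51, 11.59, 29.79, 76.56, 196.75]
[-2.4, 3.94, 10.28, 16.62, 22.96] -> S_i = -2.40 + 6.34*i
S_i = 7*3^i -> [7, 21, 63, 189, 567]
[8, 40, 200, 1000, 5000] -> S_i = 8*5^i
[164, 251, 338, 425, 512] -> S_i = 164 + 87*i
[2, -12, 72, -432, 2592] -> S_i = 2*-6^i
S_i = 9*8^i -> [9, 72, 576, 4608, 36864]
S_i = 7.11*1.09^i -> [7.11, 7.75, 8.45, 9.21, 10.04]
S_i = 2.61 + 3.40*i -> [2.61, 6.01, 9.41, 12.81, 16.21]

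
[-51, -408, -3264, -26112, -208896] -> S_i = -51*8^i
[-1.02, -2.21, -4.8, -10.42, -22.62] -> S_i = -1.02*2.17^i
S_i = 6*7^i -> [6, 42, 294, 2058, 14406]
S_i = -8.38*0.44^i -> [-8.38, -3.69, -1.62, -0.71, -0.31]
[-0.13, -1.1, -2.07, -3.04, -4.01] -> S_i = -0.13 + -0.97*i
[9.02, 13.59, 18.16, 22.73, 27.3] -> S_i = 9.02 + 4.57*i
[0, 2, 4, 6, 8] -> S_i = 0 + 2*i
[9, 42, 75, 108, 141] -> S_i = 9 + 33*i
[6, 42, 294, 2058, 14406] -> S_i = 6*7^i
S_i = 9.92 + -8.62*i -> [9.92, 1.3, -7.32, -15.94, -24.56]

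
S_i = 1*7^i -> [1, 7, 49, 343, 2401]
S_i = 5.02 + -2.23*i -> [5.02, 2.79, 0.56, -1.67, -3.9]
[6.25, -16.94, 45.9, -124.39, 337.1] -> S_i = 6.25*(-2.71)^i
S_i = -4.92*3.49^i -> [-4.92, -17.17, -59.93, -209.14, -729.91]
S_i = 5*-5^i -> [5, -25, 125, -625, 3125]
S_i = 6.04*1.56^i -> [6.04, 9.42, 14.7, 22.93, 35.77]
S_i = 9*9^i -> [9, 81, 729, 6561, 59049]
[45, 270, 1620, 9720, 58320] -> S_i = 45*6^i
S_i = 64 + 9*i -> [64, 73, 82, 91, 100]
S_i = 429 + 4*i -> [429, 433, 437, 441, 445]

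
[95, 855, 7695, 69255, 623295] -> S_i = 95*9^i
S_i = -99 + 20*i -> [-99, -79, -59, -39, -19]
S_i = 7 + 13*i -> [7, 20, 33, 46, 59]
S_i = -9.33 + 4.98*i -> [-9.33, -4.35, 0.63, 5.61, 10.59]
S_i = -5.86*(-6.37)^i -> [-5.86, 37.33, -237.78, 1514.66, -9648.4]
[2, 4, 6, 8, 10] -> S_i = 2 + 2*i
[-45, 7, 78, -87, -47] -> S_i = Random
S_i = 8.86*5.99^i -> [8.86, 53.07, 317.9, 1904.21, 11406.2]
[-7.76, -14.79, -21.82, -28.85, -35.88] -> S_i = -7.76 + -7.03*i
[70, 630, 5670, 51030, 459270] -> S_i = 70*9^i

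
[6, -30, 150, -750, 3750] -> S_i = 6*-5^i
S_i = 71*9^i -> [71, 639, 5751, 51759, 465831]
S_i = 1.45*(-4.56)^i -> [1.45, -6.61, 30.15, -137.49, 626.94]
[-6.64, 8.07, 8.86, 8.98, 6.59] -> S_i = Random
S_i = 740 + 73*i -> [740, 813, 886, 959, 1032]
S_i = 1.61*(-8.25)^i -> [1.61, -13.28, 109.58, -904.04, 7458.33]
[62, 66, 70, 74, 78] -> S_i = 62 + 4*i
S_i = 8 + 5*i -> [8, 13, 18, 23, 28]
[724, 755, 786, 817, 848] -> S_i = 724 + 31*i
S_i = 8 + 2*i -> [8, 10, 12, 14, 16]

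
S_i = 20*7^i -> [20, 140, 980, 6860, 48020]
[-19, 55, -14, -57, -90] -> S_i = Random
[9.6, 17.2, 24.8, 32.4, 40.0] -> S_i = 9.60 + 7.60*i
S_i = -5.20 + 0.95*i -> [-5.2, -4.25, -3.3, -2.35, -1.4]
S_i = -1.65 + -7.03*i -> [-1.65, -8.68, -15.71, -22.74, -29.77]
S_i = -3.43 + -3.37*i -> [-3.43, -6.8, -10.17, -13.54, -16.91]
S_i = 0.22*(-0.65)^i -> [0.22, -0.14, 0.09, -0.06, 0.04]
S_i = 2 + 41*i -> [2, 43, 84, 125, 166]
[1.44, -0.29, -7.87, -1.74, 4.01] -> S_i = Random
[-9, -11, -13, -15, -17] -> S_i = -9 + -2*i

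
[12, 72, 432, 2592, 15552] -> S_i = 12*6^i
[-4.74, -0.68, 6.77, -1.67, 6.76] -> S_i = Random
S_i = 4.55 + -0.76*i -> [4.55, 3.79, 3.03, 2.27, 1.51]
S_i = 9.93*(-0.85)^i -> [9.93, -8.44, 7.17, -6.1, 5.18]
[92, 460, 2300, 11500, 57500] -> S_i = 92*5^i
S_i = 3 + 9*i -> [3, 12, 21, 30, 39]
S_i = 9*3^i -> [9, 27, 81, 243, 729]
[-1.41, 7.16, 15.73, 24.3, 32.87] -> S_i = -1.41 + 8.57*i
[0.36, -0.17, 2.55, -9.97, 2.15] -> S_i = Random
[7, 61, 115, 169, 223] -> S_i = 7 + 54*i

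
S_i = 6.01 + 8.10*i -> [6.01, 14.11, 22.21, 30.31, 38.41]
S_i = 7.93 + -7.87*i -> [7.93, 0.06, -7.81, -15.68, -23.55]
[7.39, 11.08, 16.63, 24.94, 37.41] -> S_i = 7.39*1.50^i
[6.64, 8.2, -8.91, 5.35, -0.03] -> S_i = Random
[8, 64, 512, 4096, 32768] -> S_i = 8*8^i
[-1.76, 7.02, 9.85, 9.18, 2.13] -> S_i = Random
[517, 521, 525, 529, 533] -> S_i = 517 + 4*i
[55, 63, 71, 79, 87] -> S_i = 55 + 8*i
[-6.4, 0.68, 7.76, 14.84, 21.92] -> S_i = -6.40 + 7.08*i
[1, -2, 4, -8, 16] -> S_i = 1*-2^i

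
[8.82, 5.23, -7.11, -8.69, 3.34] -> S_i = Random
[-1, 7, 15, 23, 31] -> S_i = -1 + 8*i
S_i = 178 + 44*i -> [178, 222, 266, 310, 354]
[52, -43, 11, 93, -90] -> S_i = Random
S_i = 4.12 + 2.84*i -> [4.12, 6.96, 9.8, 12.64, 15.48]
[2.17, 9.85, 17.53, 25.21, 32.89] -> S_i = 2.17 + 7.68*i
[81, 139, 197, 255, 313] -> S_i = 81 + 58*i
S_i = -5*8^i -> [-5, -40, -320, -2560, -20480]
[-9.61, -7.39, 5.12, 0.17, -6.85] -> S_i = Random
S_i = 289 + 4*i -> [289, 293, 297, 301, 305]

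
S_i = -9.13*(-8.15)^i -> [-9.13, 74.41, -606.44, 4942.47, -40281.09]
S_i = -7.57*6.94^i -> [-7.57, -52.54, -364.6, -2530.31, -17560.37]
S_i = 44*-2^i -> [44, -88, 176, -352, 704]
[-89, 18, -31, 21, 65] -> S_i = Random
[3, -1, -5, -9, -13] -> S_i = 3 + -4*i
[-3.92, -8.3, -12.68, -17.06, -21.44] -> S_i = -3.92 + -4.38*i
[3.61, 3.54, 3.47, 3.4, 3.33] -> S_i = 3.61*0.98^i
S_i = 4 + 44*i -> [4, 48, 92, 136, 180]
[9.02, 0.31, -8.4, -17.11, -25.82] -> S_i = 9.02 + -8.71*i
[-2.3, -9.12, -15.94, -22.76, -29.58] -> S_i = -2.30 + -6.82*i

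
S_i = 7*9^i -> [7, 63, 567, 5103, 45927]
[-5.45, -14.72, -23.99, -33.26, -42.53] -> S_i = -5.45 + -9.27*i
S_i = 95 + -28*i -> [95, 67, 39, 11, -17]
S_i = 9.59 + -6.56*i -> [9.59, 3.03, -3.53, -10.09, -16.65]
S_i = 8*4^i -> [8, 32, 128, 512, 2048]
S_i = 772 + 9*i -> [772, 781, 790, 799, 808]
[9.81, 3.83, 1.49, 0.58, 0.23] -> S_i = 9.81*0.39^i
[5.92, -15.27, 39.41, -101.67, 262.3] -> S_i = 5.92*(-2.58)^i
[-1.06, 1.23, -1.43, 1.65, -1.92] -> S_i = -1.06*(-1.16)^i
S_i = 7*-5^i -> [7, -35, 175, -875, 4375]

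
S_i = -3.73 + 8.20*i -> [-3.73, 4.47, 12.67, 20.87, 29.07]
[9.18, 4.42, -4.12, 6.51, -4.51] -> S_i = Random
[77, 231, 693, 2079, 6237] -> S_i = 77*3^i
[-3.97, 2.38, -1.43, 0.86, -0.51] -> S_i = -3.97*(-0.60)^i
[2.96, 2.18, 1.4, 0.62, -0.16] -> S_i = 2.96 + -0.78*i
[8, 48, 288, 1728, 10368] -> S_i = 8*6^i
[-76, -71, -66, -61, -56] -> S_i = -76 + 5*i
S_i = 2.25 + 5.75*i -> [2.25, 8.0, 13.75, 19.5, 25.25]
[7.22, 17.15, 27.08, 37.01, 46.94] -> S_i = 7.22 + 9.93*i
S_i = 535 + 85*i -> [535, 620, 705, 790, 875]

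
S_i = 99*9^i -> [99, 891, 8019, 72171, 649539]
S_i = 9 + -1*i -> [9, 8, 7, 6, 5]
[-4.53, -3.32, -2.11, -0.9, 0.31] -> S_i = -4.53 + 1.21*i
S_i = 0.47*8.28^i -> [0.47, 3.89, 32.22, 266.8, 2209.12]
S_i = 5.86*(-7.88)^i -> [5.86, -46.18, 363.87, -2867.32, 22594.49]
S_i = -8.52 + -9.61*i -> [-8.52, -18.13, -27.74, -37.35, -46.96]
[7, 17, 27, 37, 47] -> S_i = 7 + 10*i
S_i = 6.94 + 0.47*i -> [6.94, 7.41, 7.88, 8.35, 8.82]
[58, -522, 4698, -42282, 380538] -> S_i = 58*-9^i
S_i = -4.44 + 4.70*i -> [-4.44, 0.26, 4.96, 9.66, 14.36]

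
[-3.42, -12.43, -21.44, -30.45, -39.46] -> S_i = -3.42 + -9.01*i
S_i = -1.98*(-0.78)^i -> [-1.98, 1.54, -1.2, 0.94, -0.73]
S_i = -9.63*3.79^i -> [-9.63, -36.5, -138.33, -524.26, -1986.93]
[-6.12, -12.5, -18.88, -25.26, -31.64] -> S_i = -6.12 + -6.38*i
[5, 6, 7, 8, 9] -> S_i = 5 + 1*i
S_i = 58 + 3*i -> [58, 61, 64, 67, 70]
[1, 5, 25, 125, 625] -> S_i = 1*5^i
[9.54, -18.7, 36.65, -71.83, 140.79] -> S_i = 9.54*(-1.96)^i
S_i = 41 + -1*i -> [41, 40, 39, 38, 37]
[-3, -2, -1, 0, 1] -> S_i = -3 + 1*i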